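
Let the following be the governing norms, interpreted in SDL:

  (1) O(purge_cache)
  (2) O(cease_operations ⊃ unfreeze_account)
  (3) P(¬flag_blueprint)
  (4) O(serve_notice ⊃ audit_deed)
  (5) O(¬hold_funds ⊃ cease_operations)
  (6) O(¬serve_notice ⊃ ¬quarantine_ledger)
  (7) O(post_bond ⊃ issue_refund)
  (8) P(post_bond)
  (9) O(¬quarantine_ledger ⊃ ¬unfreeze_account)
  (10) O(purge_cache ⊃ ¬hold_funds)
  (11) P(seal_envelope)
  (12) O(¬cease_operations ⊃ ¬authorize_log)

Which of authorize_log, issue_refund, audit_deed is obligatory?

audit_deed

Premise 1 states O(purge_cache) outright.
With premise 10, O(purge_cache ⊃ ¬hold_funds), the K-axiom yields O(¬hold_funds).
From O(¬hold_funds) and premise 5, O(¬hold_funds ⊃ cease_operations), we obtain O(cease_operations).
Premise 2 is O(cease_operations ⊃ unfreeze_account); since O(cease_operations), deontic closure gives O(unfreeze_account).
Premise 9, O(¬quarantine_ledger ⊃ ¬unfreeze_account), contraposes to O(unfreeze_account ⊃ quarantine_ledger); with O(unfreeze_account) we get O(quarantine_ledger).
The contrapositive of premise 6 (O(¬serve_notice ⊃ ¬quarantine_ledger)) is O(quarantine_ledger ⊃ serve_notice), and O(quarantine_ledger) is already established, so O(serve_notice).
Applying K to premise 4 (O(serve_notice ⊃ audit_deed)) and O(serve_notice) yields O(audit_deed).
So O(audit_deed) holds — audit_deed is obligatory. None of the other listed options is made obligatory by any chain of premises.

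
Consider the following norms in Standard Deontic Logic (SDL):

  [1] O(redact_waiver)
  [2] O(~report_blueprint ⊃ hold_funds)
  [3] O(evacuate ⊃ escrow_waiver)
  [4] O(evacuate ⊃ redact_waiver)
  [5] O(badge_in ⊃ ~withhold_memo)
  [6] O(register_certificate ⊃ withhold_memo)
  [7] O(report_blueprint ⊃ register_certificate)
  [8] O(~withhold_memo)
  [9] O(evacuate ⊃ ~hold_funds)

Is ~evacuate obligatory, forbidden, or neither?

From premise 8 we have O(~withhold_memo).
Premise 6 is O(register_certificate ⊃ withhold_memo); contrapositively O(~withhold_memo ⊃ ~register_certificate). Since O(~withhold_memo) holds, K gives O(~register_certificate).
The contrapositive of premise 7 (O(report_blueprint ⊃ register_certificate)) is O(~register_certificate ⊃ ~report_blueprint), and O(~register_certificate) is already established, so O(~report_blueprint).
Premise 2 is O(~report_blueprint ⊃ hold_funds); since O(~report_blueprint), deontic closure gives O(hold_funds).
Premise 9, O(evacuate ⊃ ~hold_funds), contraposes to O(hold_funds ⊃ ~evacuate); with O(hold_funds) we get O(~evacuate).
Premises 1, 3, 4, 5 do not contribute to this derivation.
Hence ~evacuate is obligatory.

Obligatory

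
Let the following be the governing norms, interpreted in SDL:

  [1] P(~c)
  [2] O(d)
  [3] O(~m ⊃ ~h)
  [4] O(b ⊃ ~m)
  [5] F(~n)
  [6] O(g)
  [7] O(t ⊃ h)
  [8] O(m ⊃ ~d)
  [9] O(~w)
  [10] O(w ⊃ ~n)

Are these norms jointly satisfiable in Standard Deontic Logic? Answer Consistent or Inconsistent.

Consistent

Premise 10 is O(w ⊃ ~n), but O(w) is not derivable from the premises, so it does not yield O(~n).
So O(~n) is not derivable, and the apparent clash with O(n) does not arise.
A world satisfying every obligation exists (e.g. b=false, c=false, d=true, g=true, h=false, m=false, n=true, t=false, w=false); no atom is both obligatory and forbidden, so the set is consistent.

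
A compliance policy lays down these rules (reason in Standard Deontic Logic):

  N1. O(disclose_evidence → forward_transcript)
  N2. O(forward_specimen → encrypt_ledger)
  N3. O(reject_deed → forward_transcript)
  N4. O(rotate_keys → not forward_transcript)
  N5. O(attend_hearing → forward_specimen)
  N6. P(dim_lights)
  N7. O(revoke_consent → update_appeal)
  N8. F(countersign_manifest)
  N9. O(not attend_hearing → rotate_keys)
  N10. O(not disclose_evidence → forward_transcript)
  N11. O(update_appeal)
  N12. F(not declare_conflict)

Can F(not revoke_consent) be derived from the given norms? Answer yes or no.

No

Premise 7 is O(revoke_consent → update_appeal); even if O(update_appeal) held, inferring O(revoke_consent) would be affirming the consequent — invalid.
No other premise forces O(revoke_consent). An ideal world satisfying every premise can still have not revoke_consent true, so F(not revoke_consent) is not derivable.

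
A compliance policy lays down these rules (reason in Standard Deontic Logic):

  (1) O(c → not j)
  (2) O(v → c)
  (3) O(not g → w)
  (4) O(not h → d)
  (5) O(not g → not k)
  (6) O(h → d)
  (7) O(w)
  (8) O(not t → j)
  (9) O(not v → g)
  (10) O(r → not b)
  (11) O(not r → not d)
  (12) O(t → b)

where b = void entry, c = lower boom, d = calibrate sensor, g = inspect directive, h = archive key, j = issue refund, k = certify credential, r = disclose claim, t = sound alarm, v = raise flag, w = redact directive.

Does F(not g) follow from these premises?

Premises 4 and 6 cover both cases: O(not h → d) and O(h → d). Since not h ∨ h is a tautology, O(d) follows.
Premise 11 is O(not r → not d); contrapositively O(d → r). Since O(d) holds, K gives O(r).
Premise 10 is O(r → not b); since O(r), deontic closure gives O(not b).
Premise 12 is O(t → b); contrapositively O(not b → not t). Since O(not b) holds, K gives O(not t).
Applying K to premise 8 (O(not t → j)) and O(not t) yields O(j).
Premise 1, O(c → not j), contraposes to O(j → not c); with O(j) we get O(not c).
Premise 2, O(v → c), contraposes to O(not c → not v); with O(not c) we get O(not v).
Premise 9 is O(not v → g); since O(not v), deontic closure gives O(g).
Premises 3, 5, 7 do not contribute to this derivation.
So O(g) holds, i.e. F(not g). The claim follows.

Yes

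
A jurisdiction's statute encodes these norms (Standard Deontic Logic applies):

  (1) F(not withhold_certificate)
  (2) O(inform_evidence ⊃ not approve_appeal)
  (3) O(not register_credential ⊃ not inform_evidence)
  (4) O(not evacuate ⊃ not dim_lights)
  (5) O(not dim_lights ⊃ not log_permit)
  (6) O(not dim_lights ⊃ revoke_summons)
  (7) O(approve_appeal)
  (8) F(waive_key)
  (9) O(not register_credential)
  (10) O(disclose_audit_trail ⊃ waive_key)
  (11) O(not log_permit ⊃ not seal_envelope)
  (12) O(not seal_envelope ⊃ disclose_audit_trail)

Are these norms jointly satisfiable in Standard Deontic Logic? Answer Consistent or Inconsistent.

Consistent

Premise 2 is O(inform_evidence ⊃ not approve_appeal), but O(inform_evidence) is not derivable from the premises, so it does not yield O(not approve_appeal).
So O(not approve_appeal) is not derivable, and the apparent clash with O(approve_appeal) does not arise.
A world satisfying every obligation exists (e.g. approve_appeal=true, dim_lights=true, disclose_audit_trail=false, evacuate=true, inform_evidence=false, log_permit=true, register_credential=false, revoke_summons=false, seal_envelope=true, waive_key=false, withhold_certificate=true); no atom is both obligatory and forbidden, so the set is consistent.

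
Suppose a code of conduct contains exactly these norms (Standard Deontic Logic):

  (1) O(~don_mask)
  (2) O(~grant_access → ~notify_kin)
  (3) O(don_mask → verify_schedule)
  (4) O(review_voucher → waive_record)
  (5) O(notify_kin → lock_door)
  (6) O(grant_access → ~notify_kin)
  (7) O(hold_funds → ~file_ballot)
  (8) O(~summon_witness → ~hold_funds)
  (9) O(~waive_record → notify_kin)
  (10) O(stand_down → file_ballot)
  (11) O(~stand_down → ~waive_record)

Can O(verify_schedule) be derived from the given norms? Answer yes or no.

Premise 3 is O(don_mask → verify_schedule), but O(don_mask) is not derivable from the premises, so it does not yield O(verify_schedule).
No other premise forces O(verify_schedule). An ideal world satisfying every premise can still have verify_schedule false, so O(verify_schedule) is not derivable.

No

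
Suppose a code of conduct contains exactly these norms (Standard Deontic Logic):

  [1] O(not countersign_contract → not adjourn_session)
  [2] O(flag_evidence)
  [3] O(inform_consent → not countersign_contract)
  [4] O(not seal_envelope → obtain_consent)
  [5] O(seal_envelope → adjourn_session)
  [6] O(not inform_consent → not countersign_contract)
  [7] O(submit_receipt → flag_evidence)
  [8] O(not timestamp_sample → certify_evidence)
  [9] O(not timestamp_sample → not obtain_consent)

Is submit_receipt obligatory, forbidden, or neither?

Premise 7 is O(submit_receipt → flag_evidence); even if O(flag_evidence) held, inferring O(submit_receipt) would be affirming the consequent — invalid.
No premise or chain of K-axiom applications forces O(submit_receipt), and none forces O(not submit_receipt). So submit_receipt is neither obligatory nor forbidden under these norms.

Neither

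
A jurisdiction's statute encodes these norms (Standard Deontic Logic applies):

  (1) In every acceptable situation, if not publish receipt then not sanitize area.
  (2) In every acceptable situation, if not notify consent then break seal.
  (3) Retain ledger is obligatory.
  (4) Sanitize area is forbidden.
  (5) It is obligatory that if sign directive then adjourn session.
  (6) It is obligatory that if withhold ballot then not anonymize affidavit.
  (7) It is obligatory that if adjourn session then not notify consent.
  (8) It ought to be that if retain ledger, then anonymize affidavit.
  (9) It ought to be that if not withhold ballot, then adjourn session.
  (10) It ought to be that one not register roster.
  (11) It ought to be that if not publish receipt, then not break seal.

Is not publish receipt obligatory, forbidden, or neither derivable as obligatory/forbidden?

Forbidden

Premise 3 gives O(retain_ledger).
Applying K to premise 8 (O(retain_ledger → anonymize_affidavit)) and O(retain_ledger) yields O(anonymize_affidavit).
Premise 6, O(withhold_ballot → ¬anonymize_affidavit), contraposes to O(anonymize_affidavit → ¬withhold_ballot); with O(anonymize_affidavit) we get O(¬withhold_ballot).
From O(¬withhold_ballot) and premise 9, O(¬withhold_ballot → adjourn_session), we obtain O(adjourn_session).
Premise 7 is O(adjourn_session → ¬notify_consent); since O(adjourn_session), deontic closure gives O(¬notify_consent).
From O(¬notify_consent) and premise 2, O(¬notify_consent → break_seal), we obtain O(break_seal).
Premise 11 is O(¬publish_receipt → ¬break_seal); contrapositively O(break_seal → publish_receipt). Since O(break_seal) holds, K gives O(publish_receipt).
Premises 1, 4, 5, 10 do not contribute to this derivation.
Thus O(publish_receipt), which is F(¬publish_receipt): ¬publish_receipt is forbidden.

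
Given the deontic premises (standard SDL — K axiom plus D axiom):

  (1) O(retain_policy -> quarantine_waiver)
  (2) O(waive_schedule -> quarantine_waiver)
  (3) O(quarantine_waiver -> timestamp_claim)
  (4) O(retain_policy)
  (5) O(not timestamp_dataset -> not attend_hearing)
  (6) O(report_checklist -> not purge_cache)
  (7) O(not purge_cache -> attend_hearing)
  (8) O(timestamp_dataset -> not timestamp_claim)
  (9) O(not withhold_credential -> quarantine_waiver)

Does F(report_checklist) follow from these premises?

Premise 4 gives O(retain_policy).
From O(retain_policy) and premise 1, O(retain_policy -> quarantine_waiver), we obtain O(quarantine_waiver).
Applying K to premise 3 (O(quarantine_waiver -> timestamp_claim)) and O(quarantine_waiver) yields O(timestamp_claim).
Premise 8, O(timestamp_dataset -> not timestamp_claim), contraposes to O(timestamp_claim -> not timestamp_dataset); with O(timestamp_claim) we get O(not timestamp_dataset).
Premise 5 is O(not timestamp_dataset -> not attend_hearing); since O(not timestamp_dataset), deontic closure gives O(not attend_hearing).
The contrapositive of premise 7 (O(not purge_cache -> attend_hearing)) is O(not attend_hearing -> purge_cache), and O(not attend_hearing) is already established, so O(purge_cache).
Premise 6 is O(report_checklist -> not purge_cache); contrapositively O(purge_cache -> not report_checklist). Since O(purge_cache) holds, K gives O(not report_checklist).
Premises 2, 9 do not contribute to this derivation.
So O(not report_checklist) holds, i.e. F(report_checklist). The claim follows.

Yes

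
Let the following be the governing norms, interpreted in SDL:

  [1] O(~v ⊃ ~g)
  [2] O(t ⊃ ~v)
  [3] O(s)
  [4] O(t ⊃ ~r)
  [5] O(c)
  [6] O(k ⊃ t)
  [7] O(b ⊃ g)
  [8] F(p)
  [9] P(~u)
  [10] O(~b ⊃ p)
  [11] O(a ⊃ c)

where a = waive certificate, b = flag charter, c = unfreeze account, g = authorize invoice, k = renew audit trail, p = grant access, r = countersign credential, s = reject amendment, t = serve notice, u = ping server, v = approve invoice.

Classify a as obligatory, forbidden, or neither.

Neither

Premise 11 is O(a ⊃ c); even if O(c) held, inferring O(a) would be affirming the consequent — invalid.
No premise or chain of K-axiom applications forces O(a), and none forces O(~a). So a is neither obligatory nor forbidden under these norms.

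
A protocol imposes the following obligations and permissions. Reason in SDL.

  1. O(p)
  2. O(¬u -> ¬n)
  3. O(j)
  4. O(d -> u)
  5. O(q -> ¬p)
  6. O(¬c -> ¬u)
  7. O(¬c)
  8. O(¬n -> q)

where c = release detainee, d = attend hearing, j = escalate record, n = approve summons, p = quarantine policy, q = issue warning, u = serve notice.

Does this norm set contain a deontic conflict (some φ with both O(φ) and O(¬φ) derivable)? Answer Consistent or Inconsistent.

Inconsistent

Premise 1 gives O(p).
The contrapositive of premise 5 (O(q -> ¬p)) is O(p -> ¬q), and O(p) is already established, so O(¬q).
Premise 8, O(¬n -> q), contraposes to O(¬q -> n); with O(¬q) we get O(n).
The contrapositive of premise 2 (O(¬u -> ¬n)) is O(n -> u), and O(n) is already established, so O(u).
Premise 6, O(¬c -> ¬u), contraposes to O(u -> c); with O(u) we get O(c).
However, premise 7 gives O(¬c).
We now have both O(c) and O(¬c) — c is simultaneously obligatory and forbidden, violating the D-axiom.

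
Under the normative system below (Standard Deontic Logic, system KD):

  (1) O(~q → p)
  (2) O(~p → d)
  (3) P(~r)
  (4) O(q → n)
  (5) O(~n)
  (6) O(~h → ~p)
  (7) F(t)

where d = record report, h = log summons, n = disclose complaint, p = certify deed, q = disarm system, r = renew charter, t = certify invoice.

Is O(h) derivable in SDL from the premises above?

Yes

Premise 5 gives O(~n).
Premise 4 is O(q → n); contrapositively O(~n → ~q). Since O(~n) holds, K gives O(~q).
Premise 1 is O(~q → p); since O(~q), deontic closure gives O(p).
Premise 6, O(~h → ~p), contraposes to O(p → h); with O(p) we get O(h).
Premises 2, 3, 7 do not contribute to this derivation.
So O(h) follows.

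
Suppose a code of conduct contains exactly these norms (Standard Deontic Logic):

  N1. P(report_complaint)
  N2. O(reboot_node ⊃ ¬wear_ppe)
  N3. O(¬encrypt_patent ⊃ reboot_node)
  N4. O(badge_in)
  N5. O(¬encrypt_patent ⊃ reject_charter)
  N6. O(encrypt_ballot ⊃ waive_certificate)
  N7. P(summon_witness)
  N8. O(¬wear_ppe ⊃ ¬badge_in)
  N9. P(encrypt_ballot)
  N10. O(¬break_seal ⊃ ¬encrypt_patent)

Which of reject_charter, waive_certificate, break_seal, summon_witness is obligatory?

break_seal

From premise 4 we have O(badge_in).
The contrapositive of premise 8 (O(¬wear_ppe ⊃ ¬badge_in)) is O(badge_in ⊃ wear_ppe), and O(badge_in) is already established, so O(wear_ppe).
Premise 2, O(reboot_node ⊃ ¬wear_ppe), contraposes to O(wear_ppe ⊃ ¬reboot_node); with O(wear_ppe) we get O(¬reboot_node).
The contrapositive of premise 3 (O(¬encrypt_patent ⊃ reboot_node)) is O(¬reboot_node ⊃ encrypt_patent), and O(¬reboot_node) is already established, so O(encrypt_patent).
Premise 10, O(¬break_seal ⊃ ¬encrypt_patent), contraposes to O(encrypt_patent ⊃ break_seal); with O(encrypt_patent) we get O(break_seal).
So O(break_seal) holds — break_seal is obligatory. None of the other listed options is made obligatory by any chain of premises.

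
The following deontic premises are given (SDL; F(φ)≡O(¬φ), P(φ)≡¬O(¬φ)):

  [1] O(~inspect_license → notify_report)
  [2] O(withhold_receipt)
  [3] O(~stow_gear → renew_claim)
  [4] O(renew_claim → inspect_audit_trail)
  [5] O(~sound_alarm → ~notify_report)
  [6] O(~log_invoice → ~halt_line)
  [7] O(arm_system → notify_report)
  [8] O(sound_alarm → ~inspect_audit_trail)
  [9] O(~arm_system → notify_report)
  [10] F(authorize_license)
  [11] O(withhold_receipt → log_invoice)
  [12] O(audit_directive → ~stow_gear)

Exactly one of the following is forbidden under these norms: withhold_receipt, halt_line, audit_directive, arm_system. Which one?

audit_directive

Premises 7 and 9 cover both cases: O(arm_system → notify_report) and O(~arm_system → notify_report). Since arm_system ∨ ~arm_system is a tautology, O(notify_report) follows.
Premise 5 is O(~sound_alarm → ~notify_report); contrapositively O(notify_report → sound_alarm). Since O(notify_report) holds, K gives O(sound_alarm).
Applying K to premise 8 (O(sound_alarm → ~inspect_audit_trail)) and O(sound_alarm) yields O(~inspect_audit_trail).
The contrapositive of premise 4 (O(renew_claim → inspect_audit_trail)) is O(~inspect_audit_trail → ~renew_claim), and O(~inspect_audit_trail) is already established, so O(~renew_claim).
Premise 3, O(~stow_gear → renew_claim), contraposes to O(~renew_claim → stow_gear); with O(~renew_claim) we get O(stow_gear).
Premise 12, O(audit_directive → ~stow_gear), contraposes to O(stow_gear → ~audit_directive); with O(stow_gear) we get O(~audit_directive).
So O(~audit_directive) holds, i.e. audit_directive is forbidden. None of the other listed options is forbidden under the premises.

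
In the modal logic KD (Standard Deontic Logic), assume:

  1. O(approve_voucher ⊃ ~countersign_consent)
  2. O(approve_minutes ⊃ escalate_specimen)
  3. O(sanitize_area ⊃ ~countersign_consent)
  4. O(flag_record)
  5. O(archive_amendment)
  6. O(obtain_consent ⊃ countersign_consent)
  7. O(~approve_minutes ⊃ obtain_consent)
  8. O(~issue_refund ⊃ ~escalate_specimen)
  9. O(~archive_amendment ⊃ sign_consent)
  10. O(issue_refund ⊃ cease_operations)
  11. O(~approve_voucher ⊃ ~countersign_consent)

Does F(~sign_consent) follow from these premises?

Premise 9 is O(~archive_amendment ⊃ sign_consent), but O(~archive_amendment) is not derivable from the premises, so it does not yield O(sign_consent).
No other premise forces O(sign_consent). An ideal world satisfying every premise can still have ~sign_consent true, so F(~sign_consent) is not derivable.

No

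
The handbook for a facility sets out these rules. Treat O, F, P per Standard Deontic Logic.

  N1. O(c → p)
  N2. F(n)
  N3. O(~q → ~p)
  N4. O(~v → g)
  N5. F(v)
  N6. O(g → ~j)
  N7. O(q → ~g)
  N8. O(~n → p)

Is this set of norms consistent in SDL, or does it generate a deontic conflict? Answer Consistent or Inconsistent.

Premise 2 is F(n), i.e. O(~n).
From O(~n) and premise 8, O(~n → p), we obtain O(p).
The contrapositive of premise 3 (O(~q → ~p)) is O(p → q), and O(p) is already established, so O(q).
With premise 7, O(q → ~g), the K-axiom yields O(~g).
Premise 4 is O(~v → g); contrapositively O(~g → v). Since O(~g) holds, K gives O(v).
Yet premise 5 is F(v), i.e. O(~v).
We now have both O(v) and O(~v) — v is simultaneously obligatory and forbidden, violating the D-axiom.

Inconsistent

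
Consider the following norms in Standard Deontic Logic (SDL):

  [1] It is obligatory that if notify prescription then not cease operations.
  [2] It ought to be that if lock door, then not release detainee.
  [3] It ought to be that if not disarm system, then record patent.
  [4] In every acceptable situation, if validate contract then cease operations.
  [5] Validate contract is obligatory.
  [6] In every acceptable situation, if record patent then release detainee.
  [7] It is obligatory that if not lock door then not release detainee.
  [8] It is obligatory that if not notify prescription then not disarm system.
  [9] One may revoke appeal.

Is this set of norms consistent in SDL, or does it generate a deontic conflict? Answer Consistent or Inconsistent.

Inconsistent

By case analysis on ¬lock_door: premise 7 gives O(¬lock_door → ¬release_detainee) and premise 2 gives O(lock_door → ¬release_detainee), so O(¬release_detainee) either way.
Premise 6, O(record_patent → release_detainee), contraposes to O(¬release_detainee → ¬record_patent); with O(¬release_detainee) we get O(¬record_patent).
Premise 3, O(¬disarm_system → record_patent), contraposes to O(¬record_patent → disarm_system); with O(¬record_patent) we get O(disarm_system).
Premise 8, O(¬notify_prescription → ¬disarm_system), contraposes to O(disarm_system → notify_prescription); with O(disarm_system) we get O(notify_prescription).
Applying K to premise 1 (O(notify_prescription → ¬cease_operations)) and O(notify_prescription) yields O(¬cease_operations).
The contrapositive of premise 4 (O(validate_contract → cease_operations)) is O(¬cease_operations → ¬validate_contract), and O(¬cease_operations) is already established, so O(¬validate_contract).
Yet premise 5 states O(validate_contract).
We now have both O(¬validate_contract) and O(validate_contract) — validate_contract is simultaneously obligatory and forbidden, violating the D-axiom.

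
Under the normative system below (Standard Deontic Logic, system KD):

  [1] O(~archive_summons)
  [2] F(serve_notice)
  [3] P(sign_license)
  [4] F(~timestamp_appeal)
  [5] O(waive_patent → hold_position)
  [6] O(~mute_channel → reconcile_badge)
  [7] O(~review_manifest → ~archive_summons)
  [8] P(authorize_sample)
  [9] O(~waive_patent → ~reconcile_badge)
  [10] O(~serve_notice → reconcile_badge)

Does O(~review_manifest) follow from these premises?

Premise 7 is O(~review_manifest → ~archive_summons); even if O(~archive_summons) held, inferring O(~review_manifest) would be affirming the consequent — invalid.
No other premise forces O(~review_manifest). An ideal world satisfying every premise can still have ~review_manifest false, so O(~review_manifest) is not derivable.

No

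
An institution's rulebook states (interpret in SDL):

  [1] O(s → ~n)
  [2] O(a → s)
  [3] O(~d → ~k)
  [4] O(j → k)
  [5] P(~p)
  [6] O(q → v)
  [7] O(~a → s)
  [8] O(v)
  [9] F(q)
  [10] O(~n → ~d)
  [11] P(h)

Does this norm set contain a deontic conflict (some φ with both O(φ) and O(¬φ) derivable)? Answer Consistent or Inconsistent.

Consistent

Premise 6 is O(q → v); even if O(v) held, inferring O(q) would be affirming the consequent — invalid.
So O(q) is not derivable, and the apparent clash with O(~q) does not arise.
A world satisfying every obligation exists (e.g. a=false, d=false, h=false, j=false, k=false, n=false, p=false, q=false, s=true, v=true); no atom is both obligatory and forbidden, so the set is consistent.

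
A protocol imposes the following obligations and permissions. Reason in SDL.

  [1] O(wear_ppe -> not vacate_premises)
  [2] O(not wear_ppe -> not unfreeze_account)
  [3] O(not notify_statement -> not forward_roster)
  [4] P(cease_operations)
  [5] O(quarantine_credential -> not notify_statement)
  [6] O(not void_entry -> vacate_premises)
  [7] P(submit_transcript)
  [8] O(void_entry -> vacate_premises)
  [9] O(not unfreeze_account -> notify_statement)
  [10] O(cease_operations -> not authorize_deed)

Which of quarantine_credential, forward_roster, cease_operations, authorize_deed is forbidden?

By case analysis on not void_entry: premise 6 gives O(not void_entry -> vacate_premises) and premise 8 gives O(void_entry -> vacate_premises), so O(vacate_premises) either way.
Premise 1 is O(wear_ppe -> not vacate_premises); contrapositively O(vacate_premises -> not wear_ppe). Since O(vacate_premises) holds, K gives O(not wear_ppe).
With premise 2, O(not wear_ppe -> not unfreeze_account), the K-axiom yields O(not unfreeze_account).
Premise 9 is O(not unfreeze_account -> notify_statement); since O(not unfreeze_account), deontic closure gives O(notify_statement).
Premise 5, O(quarantine_credential -> not notify_statement), contraposes to O(notify_statement -> not quarantine_credential); with O(notify_statement) we get O(not quarantine_credential).
So O(not quarantine_credential) holds, i.e. quarantine_credential is forbidden. None of the other listed options is forbidden under the premises.

quarantine_credential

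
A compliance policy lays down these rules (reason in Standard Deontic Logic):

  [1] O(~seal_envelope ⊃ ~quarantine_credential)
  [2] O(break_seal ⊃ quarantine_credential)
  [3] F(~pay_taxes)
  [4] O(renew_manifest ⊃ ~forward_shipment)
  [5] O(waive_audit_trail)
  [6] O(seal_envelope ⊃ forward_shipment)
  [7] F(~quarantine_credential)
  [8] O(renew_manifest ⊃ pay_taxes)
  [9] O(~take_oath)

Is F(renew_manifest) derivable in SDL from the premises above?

Yes

Premise 7, F(~quarantine_credential), is equivalent to O(quarantine_credential).
Premise 1, O(~seal_envelope ⊃ ~quarantine_credential), contraposes to O(quarantine_credential ⊃ seal_envelope); with O(quarantine_credential) we get O(seal_envelope).
Applying K to premise 6 (O(seal_envelope ⊃ forward_shipment)) and O(seal_envelope) yields O(forward_shipment).
Premise 4, O(renew_manifest ⊃ ~forward_shipment), contraposes to O(forward_shipment ⊃ ~renew_manifest); with O(forward_shipment) we get O(~renew_manifest).
Premises 2, 3, 5, 8, 9 do not contribute to this derivation.
So O(~renew_manifest) holds, i.e. F(renew_manifest). The claim follows.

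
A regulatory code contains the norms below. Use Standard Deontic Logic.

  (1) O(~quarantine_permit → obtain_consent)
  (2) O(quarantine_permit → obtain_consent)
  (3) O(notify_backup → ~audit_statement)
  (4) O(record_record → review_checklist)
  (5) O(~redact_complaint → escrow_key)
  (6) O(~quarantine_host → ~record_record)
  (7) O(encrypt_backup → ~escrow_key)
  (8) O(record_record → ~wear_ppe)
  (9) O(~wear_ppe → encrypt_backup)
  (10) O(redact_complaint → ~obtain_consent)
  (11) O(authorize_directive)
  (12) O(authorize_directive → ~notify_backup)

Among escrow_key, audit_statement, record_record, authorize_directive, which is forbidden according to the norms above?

Premises 2 and 1 cover both cases: O(quarantine_permit → obtain_consent) and O(~quarantine_permit → obtain_consent). Since quarantine_permit ∨ ~quarantine_permit is a tautology, O(obtain_consent) follows.
Premise 10 is O(redact_complaint → ~obtain_consent); contrapositively O(obtain_consent → ~redact_complaint). Since O(obtain_consent) holds, K gives O(~redact_complaint).
Applying K to premise 5 (O(~redact_complaint → escrow_key)) and O(~redact_complaint) yields O(escrow_key).
The contrapositive of premise 7 (O(encrypt_backup → ~escrow_key)) is O(escrow_key → ~encrypt_backup), and O(escrow_key) is already established, so O(~encrypt_backup).
Premise 9 is O(~wear_ppe → encrypt_backup); contrapositively O(~encrypt_backup → wear_ppe). Since O(~encrypt_backup) holds, K gives O(wear_ppe).
Premise 8, O(record_record → ~wear_ppe), contraposes to O(wear_ppe → ~record_record); with O(wear_ppe) we get O(~record_record).
So O(~record_record) holds, i.e. record_record is forbidden. None of the other listed options is forbidden under the premises.

record_record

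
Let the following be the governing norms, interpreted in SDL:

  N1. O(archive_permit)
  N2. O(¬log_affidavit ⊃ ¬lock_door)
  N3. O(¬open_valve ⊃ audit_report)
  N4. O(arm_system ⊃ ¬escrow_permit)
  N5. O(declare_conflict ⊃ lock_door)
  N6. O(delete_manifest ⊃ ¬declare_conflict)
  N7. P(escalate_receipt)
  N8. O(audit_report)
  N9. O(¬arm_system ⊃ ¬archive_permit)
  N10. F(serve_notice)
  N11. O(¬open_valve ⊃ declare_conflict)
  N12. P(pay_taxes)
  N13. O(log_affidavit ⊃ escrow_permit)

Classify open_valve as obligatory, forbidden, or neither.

Premise 1 gives O(archive_permit).
Premise 9 is O(¬arm_system ⊃ ¬archive_permit); contrapositively O(archive_permit ⊃ arm_system). Since O(archive_permit) holds, K gives O(arm_system).
With premise 4, O(arm_system ⊃ ¬escrow_permit), the K-axiom yields O(¬escrow_permit).
Premise 13 is O(log_affidavit ⊃ escrow_permit); contrapositively O(¬escrow_permit ⊃ ¬log_affidavit). Since O(¬escrow_permit) holds, K gives O(¬log_affidavit).
From O(¬log_affidavit) and premise 2, O(¬log_affidavit ⊃ ¬lock_door), we obtain O(¬lock_door).
The contrapositive of premise 5 (O(declare_conflict ⊃ lock_door)) is O(¬lock_door ⊃ ¬declare_conflict), and O(¬lock_door) is already established, so O(¬declare_conflict).
The contrapositive of premise 11 (O(¬open_valve ⊃ declare_conflict)) is O(¬declare_conflict ⊃ open_valve), and O(¬declare_conflict) is already established, so O(open_valve).
Premises 3, 6, 7, 8, 10, 12 do not contribute to this derivation.
Hence open_valve is obligatory.

Obligatory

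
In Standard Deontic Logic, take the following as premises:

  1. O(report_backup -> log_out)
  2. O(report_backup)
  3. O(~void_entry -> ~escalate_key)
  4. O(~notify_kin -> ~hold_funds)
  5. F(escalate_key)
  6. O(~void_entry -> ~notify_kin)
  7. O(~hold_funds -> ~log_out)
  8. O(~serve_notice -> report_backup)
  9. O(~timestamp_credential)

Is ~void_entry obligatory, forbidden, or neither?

Forbidden

Premise 2 states O(report_backup) outright.
From O(report_backup) and premise 1, O(report_backup -> log_out), we obtain O(log_out).
Premise 7, O(~hold_funds -> ~log_out), contraposes to O(log_out -> hold_funds); with O(log_out) we get O(hold_funds).
Premise 4, O(~notify_kin -> ~hold_funds), contraposes to O(hold_funds -> notify_kin); with O(hold_funds) we get O(notify_kin).
Premise 6, O(~void_entry -> ~notify_kin), contraposes to O(notify_kin -> void_entry); with O(notify_kin) we get O(void_entry).
Premises 3, 5, 8, 9 do not contribute to this derivation.
Thus O(void_entry), which is F(~void_entry): ~void_entry is forbidden.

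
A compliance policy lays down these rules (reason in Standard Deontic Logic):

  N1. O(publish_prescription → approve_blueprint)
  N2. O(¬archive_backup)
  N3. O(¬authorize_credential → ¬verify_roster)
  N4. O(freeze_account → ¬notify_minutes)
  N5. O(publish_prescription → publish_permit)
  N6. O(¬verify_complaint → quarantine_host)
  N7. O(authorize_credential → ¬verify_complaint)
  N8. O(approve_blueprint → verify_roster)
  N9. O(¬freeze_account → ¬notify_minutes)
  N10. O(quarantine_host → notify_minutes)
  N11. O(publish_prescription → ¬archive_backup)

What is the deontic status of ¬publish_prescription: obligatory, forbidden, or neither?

Obligatory

By case analysis on ¬freeze_account: premise 9 gives O(¬freeze_account → ¬notify_minutes) and premise 4 gives O(freeze_account → ¬notify_minutes), so O(¬notify_minutes) either way.
The contrapositive of premise 10 (O(quarantine_host → notify_minutes)) is O(¬notify_minutes → ¬quarantine_host), and O(¬notify_minutes) is already established, so O(¬quarantine_host).
Premise 6 is O(¬verify_complaint → quarantine_host); contrapositively O(¬quarantine_host → verify_complaint). Since O(¬quarantine_host) holds, K gives O(verify_complaint).
The contrapositive of premise 7 (O(authorize_credential → ¬verify_complaint)) is O(verify_complaint → ¬authorize_credential), and O(verify_complaint) is already established, so O(¬authorize_credential).
Premise 3 is O(¬authorize_credential → ¬verify_roster); since O(¬authorize_credential), deontic closure gives O(¬verify_roster).
The contrapositive of premise 8 (O(approve_blueprint → verify_roster)) is O(¬verify_roster → ¬approve_blueprint), and O(¬verify_roster) is already established, so O(¬approve_blueprint).
Premise 1 is O(publish_prescription → approve_blueprint); contrapositively O(¬approve_blueprint → ¬publish_prescription). Since O(¬approve_blueprint) holds, K gives O(¬publish_prescription).
Premises 2, 5, 11 do not contribute to this derivation.
Hence ¬publish_prescription is obligatory.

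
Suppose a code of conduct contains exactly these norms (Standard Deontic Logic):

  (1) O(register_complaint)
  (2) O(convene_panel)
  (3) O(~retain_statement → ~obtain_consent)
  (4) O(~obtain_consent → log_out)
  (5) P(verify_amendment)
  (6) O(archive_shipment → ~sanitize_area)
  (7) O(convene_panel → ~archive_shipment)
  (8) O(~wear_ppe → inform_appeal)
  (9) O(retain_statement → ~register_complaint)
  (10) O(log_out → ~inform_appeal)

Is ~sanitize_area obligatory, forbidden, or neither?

Neither

Premise 6 is O(archive_shipment → ~sanitize_area), but O(archive_shipment) is not derivable from the premises, so it does not yield O(~sanitize_area).
No premise or chain of K-axiom applications forces O(~sanitize_area), and none forces O(sanitize_area). So ~sanitize_area is neither obligatory nor forbidden under these norms.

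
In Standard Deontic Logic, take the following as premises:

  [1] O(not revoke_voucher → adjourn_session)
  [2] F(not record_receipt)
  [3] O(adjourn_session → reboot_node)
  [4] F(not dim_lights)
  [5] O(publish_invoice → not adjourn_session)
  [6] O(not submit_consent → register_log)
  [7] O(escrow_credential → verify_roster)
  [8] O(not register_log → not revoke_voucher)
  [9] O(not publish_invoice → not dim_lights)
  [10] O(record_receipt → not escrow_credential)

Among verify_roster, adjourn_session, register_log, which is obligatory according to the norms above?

F(not dim_lights) at premise 4 means O(dim_lights).
Premise 9, O(not publish_invoice → not dim_lights), contraposes to O(dim_lights → publish_invoice); with O(dim_lights) we get O(publish_invoice).
From O(publish_invoice) and premise 5, O(publish_invoice → not adjourn_session), we obtain O(not adjourn_session).
The contrapositive of premise 1 (O(not revoke_voucher → adjourn_session)) is O(not adjourn_session → revoke_voucher), and O(not adjourn_session) is already established, so O(revoke_voucher).
Premise 8 is O(not register_log → not revoke_voucher); contrapositively O(revoke_voucher → register_log). Since O(revoke_voucher) holds, K gives O(register_log).
So O(register_log) holds — register_log is obligatory. None of the other listed options is made obligatory by any chain of premises.

register_log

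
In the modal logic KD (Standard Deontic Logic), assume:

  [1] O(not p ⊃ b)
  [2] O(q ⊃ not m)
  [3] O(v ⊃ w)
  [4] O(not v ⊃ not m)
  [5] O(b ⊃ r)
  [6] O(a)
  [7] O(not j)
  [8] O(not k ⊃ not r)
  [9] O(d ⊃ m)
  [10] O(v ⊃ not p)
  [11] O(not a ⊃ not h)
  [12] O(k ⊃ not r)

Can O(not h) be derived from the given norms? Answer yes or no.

No

Premise 11 is O(not a ⊃ not h), but O(not a) is not derivable from the premises, so it does not yield O(not h).
No other premise forces O(not h). An ideal world satisfying every premise can still have not h false, so O(not h) is not derivable.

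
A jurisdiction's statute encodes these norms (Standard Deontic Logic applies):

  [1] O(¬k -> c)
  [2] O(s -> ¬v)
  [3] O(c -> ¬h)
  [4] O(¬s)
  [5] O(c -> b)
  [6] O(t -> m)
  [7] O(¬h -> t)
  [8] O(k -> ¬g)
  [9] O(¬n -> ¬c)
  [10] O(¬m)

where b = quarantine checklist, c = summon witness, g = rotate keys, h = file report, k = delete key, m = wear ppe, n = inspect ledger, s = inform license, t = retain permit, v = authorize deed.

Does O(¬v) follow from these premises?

No

Premise 2 is O(s -> ¬v), but O(s) is not derivable from the premises, so it does not yield O(¬v).
No other premise forces O(¬v). An ideal world satisfying every premise can still have ¬v false, so O(¬v) is not derivable.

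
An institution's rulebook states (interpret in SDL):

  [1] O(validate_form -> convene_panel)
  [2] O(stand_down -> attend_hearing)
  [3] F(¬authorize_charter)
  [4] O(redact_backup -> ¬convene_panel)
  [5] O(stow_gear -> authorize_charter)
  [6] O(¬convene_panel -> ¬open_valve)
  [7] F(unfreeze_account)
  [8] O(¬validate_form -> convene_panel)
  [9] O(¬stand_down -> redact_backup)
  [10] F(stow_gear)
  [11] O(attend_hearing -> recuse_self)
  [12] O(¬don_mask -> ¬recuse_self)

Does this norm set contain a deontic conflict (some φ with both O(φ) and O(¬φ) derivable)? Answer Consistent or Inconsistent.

Premise 5 is O(stow_gear -> authorize_charter); even if O(authorize_charter) held, inferring O(stow_gear) would be affirming the consequent — invalid.
So O(stow_gear) is not derivable, and the apparent clash with O(¬stow_gear) does not arise.
A world satisfying every obligation exists (e.g. attend_hearing=true, authorize_charter=true, convene_panel=true, don_mask=true, open_valve=false, recuse_self=true, redact_backup=false, stand_down=true, stow_gear=false, unfreeze_account=false, validate_form=false); no atom is both obligatory and forbidden, so the set is consistent.

Consistent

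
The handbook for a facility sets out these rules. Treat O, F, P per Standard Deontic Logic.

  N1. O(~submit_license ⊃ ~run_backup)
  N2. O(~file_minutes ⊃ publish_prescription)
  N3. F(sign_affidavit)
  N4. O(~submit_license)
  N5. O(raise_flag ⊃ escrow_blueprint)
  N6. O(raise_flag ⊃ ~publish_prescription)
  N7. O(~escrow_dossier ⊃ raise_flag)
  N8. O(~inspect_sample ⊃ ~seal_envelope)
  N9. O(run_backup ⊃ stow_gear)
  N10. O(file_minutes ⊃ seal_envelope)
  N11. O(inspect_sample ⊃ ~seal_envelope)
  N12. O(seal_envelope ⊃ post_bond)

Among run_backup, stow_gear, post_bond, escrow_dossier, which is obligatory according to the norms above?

escrow_dossier

Premises 8 and 11 are O(~inspect_sample ⊃ ~seal_envelope) and O(inspect_sample ⊃ ~seal_envelope); every ideal world satisfies ~inspect_sample or inspect_sample, so in either case ~seal_envelope holds — hence O(~seal_envelope).
Premise 10, O(file_minutes ⊃ seal_envelope), contraposes to O(~seal_envelope ⊃ ~file_minutes); with O(~seal_envelope) we get O(~file_minutes).
From O(~file_minutes) and premise 2, O(~file_minutes ⊃ publish_prescription), we obtain O(publish_prescription).
The contrapositive of premise 6 (O(raise_flag ⊃ ~publish_prescription)) is O(publish_prescription ⊃ ~raise_flag), and O(publish_prescription) is already established, so O(~raise_flag).
Premise 7 is O(~escrow_dossier ⊃ raise_flag); contrapositively O(~raise_flag ⊃ escrow_dossier). Since O(~raise_flag) holds, K gives O(escrow_dossier).
So O(escrow_dossier) holds — escrow_dossier is obligatory. None of the other listed options is made obligatory by any chain of premises.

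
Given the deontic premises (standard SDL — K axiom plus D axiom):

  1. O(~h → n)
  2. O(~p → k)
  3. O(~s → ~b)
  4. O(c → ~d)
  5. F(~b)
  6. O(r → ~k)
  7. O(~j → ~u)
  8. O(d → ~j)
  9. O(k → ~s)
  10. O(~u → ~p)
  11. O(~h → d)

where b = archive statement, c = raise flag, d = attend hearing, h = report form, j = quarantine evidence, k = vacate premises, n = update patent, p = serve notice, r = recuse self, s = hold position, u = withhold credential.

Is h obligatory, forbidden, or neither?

Obligatory

F(~b) at premise 5 means O(b).
Premise 3, O(~s → ~b), contraposes to O(b → s); with O(b) we get O(s).
Premise 9 is O(k → ~s); contrapositively O(s → ~k). Since O(s) holds, K gives O(~k).
Premise 2, O(~p → k), contraposes to O(~k → p); with O(~k) we get O(p).
Premise 10, O(~u → ~p), contraposes to O(p → u); with O(p) we get O(u).
Premise 7 is O(~j → ~u); contrapositively O(u → j). Since O(u) holds, K gives O(j).
Premise 8, O(d → ~j), contraposes to O(j → ~d); with O(j) we get O(~d).
Premise 11, O(~h → d), contraposes to O(~d → h); with O(~d) we get O(h).
Premises 1, 4, 6 do not contribute to this derivation.
Hence h is obligatory.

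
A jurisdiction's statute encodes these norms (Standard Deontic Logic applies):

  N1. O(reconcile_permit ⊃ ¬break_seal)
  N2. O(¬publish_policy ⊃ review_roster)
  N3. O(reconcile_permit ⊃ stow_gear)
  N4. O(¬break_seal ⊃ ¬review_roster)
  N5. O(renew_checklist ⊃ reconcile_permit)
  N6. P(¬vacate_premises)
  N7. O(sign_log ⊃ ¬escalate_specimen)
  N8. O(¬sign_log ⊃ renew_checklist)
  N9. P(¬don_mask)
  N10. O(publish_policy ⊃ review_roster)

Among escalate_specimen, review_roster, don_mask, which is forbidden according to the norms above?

escalate_specimen

Premises 10 and 2 are O(publish_policy ⊃ review_roster) and O(¬publish_policy ⊃ review_roster); every ideal world satisfies publish_policy or ¬publish_policy, so in either case review_roster holds — hence O(review_roster).
Premise 4, O(¬break_seal ⊃ ¬review_roster), contraposes to O(review_roster ⊃ break_seal); with O(review_roster) we get O(break_seal).
The contrapositive of premise 1 (O(reconcile_permit ⊃ ¬break_seal)) is O(break_seal ⊃ ¬reconcile_permit), and O(break_seal) is already established, so O(¬reconcile_permit).
Premise 5, O(renew_checklist ⊃ reconcile_permit), contraposes to O(¬reconcile_permit ⊃ ¬renew_checklist); with O(¬reconcile_permit) we get O(¬renew_checklist).
Premise 8 is O(¬sign_log ⊃ renew_checklist); contrapositively O(¬renew_checklist ⊃ sign_log). Since O(¬renew_checklist) holds, K gives O(sign_log).
Premise 7 is O(sign_log ⊃ ¬escalate_specimen); since O(sign_log), deontic closure gives O(¬escalate_specimen).
So O(¬escalate_specimen) holds, i.e. escalate_specimen is forbidden. None of the other listed options is forbidden under the premises.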